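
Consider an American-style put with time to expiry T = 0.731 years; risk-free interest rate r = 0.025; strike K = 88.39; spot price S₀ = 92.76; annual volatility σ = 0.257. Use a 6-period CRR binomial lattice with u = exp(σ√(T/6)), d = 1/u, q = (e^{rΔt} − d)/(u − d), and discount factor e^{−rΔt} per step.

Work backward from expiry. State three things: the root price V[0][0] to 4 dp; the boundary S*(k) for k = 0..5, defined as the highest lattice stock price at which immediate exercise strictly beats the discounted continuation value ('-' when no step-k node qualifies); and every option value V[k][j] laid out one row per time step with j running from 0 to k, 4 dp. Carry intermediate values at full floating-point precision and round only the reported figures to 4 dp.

price = 5.4514
boundary = - - - - 64.7929 70.8738
tree:
5.4514
8.3617 2.5107
12.3893 4.2972 0.7004
17.5733 7.1679 1.3901 0.0000
23.5971 11.5256 2.7586 0.0000 0.0000
29.1563 17.5162 5.4746 0.0000 0.0000 0.0000
34.2385 23.5971 10.8646 0.0000 0.0000 0.0000 0.0000

params: Δt=0.12183 u=1.09385 d=0.91420 q=0.49457 e^(-rΔt)=0.99696
t_6 payoffs: 34.2385 23.5971 10.8646 0.0000 0.0000 0.0000 0.0000
t_5: node(5,0) S=59.2337 payoff=29.1563 vs cont=28.8875 → 29.1563 [stop]  node(5,1) S=70.8738 payoff=17.5162 vs cont=17.2474 → 17.5162 [stop]  node(5,2) S=84.8013 payoff=3.5887 vs cont=5.4746 → 5.4746 [wait]  node(5,3) S=101.4657 payoff=0.0000 vs cont=0.0000 → 0.0000 [wait]  node(5,4) S=121.4048 payoff=0.0000 vs cont=0.0000 → 0.0000 [wait]  node(5,5) S=145.2621 payoff=0.0000 vs cont=0.0000 → 0.0000 [wait]  ⇒ S*(5)=70.8738
t_4: node(4,0) S=64.7929 payoff=23.5971 vs cont=23.3283 → 23.5971 [stop]  node(4,1) S=77.5254 payoff=10.8646 vs cont=11.5256 → 11.5256 [wait]  node(4,2) S=92.7600 payoff=0.0000 vs cont=2.7586 → 2.7586 [wait]  node(4,3) S=110.9884 payoff=0.0000 vs cont=0.0000 → 0.0000 [wait]  node(4,4) S=132.7988 payoff=0.0000 vs cont=0.0000 → 0.0000 [wait]  ⇒ S*(4)=64.7929
t_3: node(3,0) S=70.8738 payoff=17.5162 vs cont=17.5733 → 17.5733 [wait]  node(3,1) S=84.8013 payoff=3.5887 vs cont=7.1679 → 7.1679 [wait]  node(3,2) S=101.4657 payoff=0.0000 vs cont=1.3901 → 1.3901 [wait]  node(3,3) S=121.4048 payoff=0.0000 vs cont=0.0000 → 0.0000 [wait]  ⇒ S*(3)=-
t_2: node(2,0) S=77.5254 payoff=10.8646 vs cont=12.3893 → 12.3893 [wait]  node(2,1) S=92.7600 payoff=0.0000 vs cont=4.2972 → 4.2972 [wait]  node(2,2) S=110.9884 payoff=0.0000 vs cont=0.7004 → 0.7004 [wait]  ⇒ S*(2)=-
t_1: node(1,0) S=84.8013 payoff=3.5887 vs cont=8.3617 → 8.3617 [wait]  node(1,1) S=101.4657 payoff=0.0000 vs cont=2.5107 → 2.5107 [wait]  ⇒ S*(1)=-
t_0: node(0,0) S=92.7600 payoff=0.0000 vs cont=5.4514 → 5.4514 [wait]  ⇒ S*(0)=-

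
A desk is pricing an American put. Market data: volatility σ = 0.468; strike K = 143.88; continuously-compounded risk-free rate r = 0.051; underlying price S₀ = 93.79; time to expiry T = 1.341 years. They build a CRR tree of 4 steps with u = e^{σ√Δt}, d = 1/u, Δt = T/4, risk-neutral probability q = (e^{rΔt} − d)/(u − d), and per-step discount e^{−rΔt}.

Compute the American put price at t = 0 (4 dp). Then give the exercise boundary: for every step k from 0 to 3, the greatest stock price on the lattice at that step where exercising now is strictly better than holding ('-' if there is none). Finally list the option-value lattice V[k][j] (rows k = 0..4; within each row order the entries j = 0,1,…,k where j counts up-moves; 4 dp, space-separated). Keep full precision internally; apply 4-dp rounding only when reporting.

price = 53.0648
boundary = - 71.5275 54.5494 71.5275
tree:
53.0648
72.3525 32.7650
89.3306 50.1554 13.9016
102.2787 72.3525 26.3881 0.0000
112.1534 89.3306 50.0900 0.0000 0.0000

params: Δt=0.33525 u=1.31124 d=0.76264 q=0.46410 e^(-rΔt)=0.98305
t_4 payoffs: 112.1534 89.3306 50.0900 0.0000 0.0000
t_3: node(3,0) S=41.6013 payoff=102.2787 vs cont=99.8396 → 102.2787 [stop]  node(3,1) S=71.5275 payoff=72.3525 vs cont=69.9133 → 72.3525 [stop]  node(3,2) S=122.9815 payoff=20.8985 vs cont=26.3881 → 26.3881 [wait]  node(3,3) S=211.4493 payoff=0.0000 vs cont=0.0000 → 0.0000 [wait]  ⇒ S*(3)=71.5275
t_2: node(2,0) S=54.5494 payoff=89.3306 vs cont=86.8915 → 89.3306 [stop]  node(2,1) S=93.7900 payoff=50.0900 vs cont=50.1554 → 50.1554 [wait]  node(2,2) S=161.2586 payoff=0.0000 vs cont=13.9016 → 13.9016 [wait]  ⇒ S*(2)=54.5494
t_1: node(1,0) S=71.5275 payoff=72.3525 vs cont=69.9432 → 72.3525 [stop]  node(1,1) S=122.9815 payoff=20.8985 vs cont=32.7650 → 32.7650 [wait]  ⇒ S*(1)=71.5275
t_0: node(0,0) S=93.7900 payoff=50.0900 vs cont=53.0648 → 53.0648 [wait]  ⇒ S*(0)=-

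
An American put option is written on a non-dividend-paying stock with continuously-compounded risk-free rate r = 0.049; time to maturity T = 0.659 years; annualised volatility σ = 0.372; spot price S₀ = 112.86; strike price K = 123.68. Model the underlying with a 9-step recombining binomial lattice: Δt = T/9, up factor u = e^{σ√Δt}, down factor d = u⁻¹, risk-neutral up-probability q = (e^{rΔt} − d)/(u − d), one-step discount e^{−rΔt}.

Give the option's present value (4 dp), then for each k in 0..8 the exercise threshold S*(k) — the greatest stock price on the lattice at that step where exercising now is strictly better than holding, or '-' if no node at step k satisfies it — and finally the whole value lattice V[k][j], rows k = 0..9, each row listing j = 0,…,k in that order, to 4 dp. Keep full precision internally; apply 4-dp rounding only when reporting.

Δt=0.07322  u=1.10590  d=0.90424  q=0.49268  discount=0.99642
step 9 (expiry): payoffs max(K−S,0) = 78.0670 67.8944 55.4531 40.2371 21.6276 0.0000 0.0000 0.0000 0.0000 0.0000
step 8: (k=8,j=0): S=50.4435, (K−S)⁺=73.2365, hold=72.7935 ⇒ V=73.2365 exercise | (k=8,j=1): S=61.6934, (K−S)⁺=61.9866, hold=61.5436 ⇒ V=61.9866 exercise | (k=8,j=2): S=75.4523, (K−S)⁺=48.2277, hold=47.7847 ⇒ V=48.2277 exercise | (k=8,j=3): S=92.2797, (K−S)⁺=31.4003, hold=30.9573 ⇒ V=31.4003 exercise | (k=8,j=4): S=112.8600, (K−S)⁺=10.8200, hold=10.9328 ⇒ V=10.9328 continue | (k=8,j=5): S=138.0301, (K−S)⁺=0.0000, hold=0.0000 ⇒ V=0.0000 continue | (k=8,j=6): S=168.8136, (K−S)⁺=0.0000, hold=0.0000 ⇒ V=0.0000 continue | (k=8,j=7): S=206.4624, (K−S)⁺=0.0000, hold=0.0000 ⇒ V=0.0000 continue | (k=8,j=8): S=252.5078, (K−S)⁺=0.0000, hold=0.0000 ⇒ V=0.0000 continue  boundary S*=92.2797
step 7: (k=7,j=0): S=55.7856, (K−S)⁺=67.8944, hold=67.4514 ⇒ V=67.8944 exercise | (k=7,j=1): S=68.2269, (K−S)⁺=55.4531, hold=55.0101 ⇒ V=55.4531 exercise | (k=7,j=2): S=83.4429, (K−S)⁺=40.2371, hold=39.7941 ⇒ V=40.2371 exercise | (k=7,j=3): S=102.0524, (K−S)⁺=21.6276, hold=21.2400 ⇒ V=21.6276 exercise | (k=7,j=4): S=124.8122, (K−S)⁺=0.0000, hold=5.5266 ⇒ V=5.5266 continue | (k=7,j=5): S=152.6478, (K−S)⁺=0.0000, hold=0.0000 ⇒ V=0.0000 continue | (k=7,j=6): S=186.6914, (K−S)⁺=0.0000, hold=0.0000 ⇒ V=0.0000 continue | (k=7,j=7): S=228.3273, (K−S)⁺=0.0000, hold=0.0000 ⇒ V=0.0000 continue  boundary S*=102.0524
step 6: (k=6,j=0): S=61.6934, (K−S)⁺=61.9866, hold=61.5436 ⇒ V=61.9866 exercise | (k=6,j=1): S=75.4523, (K−S)⁺=48.2277, hold=47.7847 ⇒ V=48.2277 exercise | (k=6,j=2): S=92.2797, (K−S)⁺=31.4003, hold=30.9573 ⇒ V=31.4003 exercise | (k=6,j=3): S=112.8600, (K−S)⁺=10.8200, hold=13.6459 ⇒ V=13.6459 continue | (k=6,j=4): S=138.0301, (K−S)⁺=0.0000, hold=2.7937 ⇒ V=2.7937 continue | (k=6,j=5): S=168.8136, (K−S)⁺=0.0000, hold=0.0000 ⇒ V=0.0000 continue | (k=6,j=6): S=206.4624, (K−S)⁺=0.0000, hold=0.0000 ⇒ V=0.0000 continue  boundary S*=92.2797
step 5: (k=5,j=0): S=68.2269, (K−S)⁺=55.4531, hold=55.0101 ⇒ V=55.4531 exercise | (k=5,j=1): S=83.4429, (K−S)⁺=40.2371, hold=39.7941 ⇒ V=40.2371 exercise | (k=5,j=2): S=102.0524, (K−S)⁺=21.6276, hold=22.5719 ⇒ V=22.5719 continue | (k=5,j=3): S=124.8122, (K−S)⁺=0.0000, hold=8.2695 ⇒ V=8.2695 continue | (k=5,j=4): S=152.6478, (K−S)⁺=0.0000, hold=1.4122 ⇒ V=1.4122 continue | (k=5,j=5): S=186.6914, (K−S)⁺=0.0000, hold=0.0000 ⇒ V=0.0000 continue  boundary S*=83.4429
step 4: (k=4,j=0): S=75.4523, (K−S)⁺=48.2277, hold=47.7847 ⇒ V=48.2277 exercise | (k=4,j=1): S=92.2797, (K−S)⁺=31.4003, hold=31.4209 ⇒ V=31.4209 continue | (k=4,j=2): S=112.8600, (K−S)⁺=10.8200, hold=15.4698 ⇒ V=15.4698 continue | (k=4,j=3): S=138.0301, (K−S)⁺=0.0000, hold=4.8736 ⇒ V=4.8736 continue | (k=4,j=4): S=168.8136, (K−S)⁺=0.0000, hold=0.7139 ⇒ V=0.7139 continue  boundary S*=75.4523
step 3: (k=3,j=0): S=83.4429, (K−S)⁺=40.2371, hold=39.8042 ⇒ V=40.2371 exercise | (k=3,j=1): S=102.0524, (K−S)⁺=21.6276, hold=23.4778 ⇒ V=23.4778 continue | (k=3,j=2): S=124.8122, (K−S)⁺=0.0000, hold=10.2126 ⇒ V=10.2126 continue | (k=3,j=3): S=152.6478, (K−S)⁺=0.0000, hold=2.8141 ⇒ V=2.8141 continue  boundary S*=83.4429
step 2: (k=2,j=0): S=92.2797, (K−S)⁺=31.4003, hold=31.8656 ⇒ V=31.8656 continue | (k=2,j=1): S=112.8600, (K−S)⁺=10.8200, hold=16.8816 ⇒ V=16.8816 continue | (k=2,j=2): S=138.0301, (K−S)⁺=0.0000, hold=6.5440 ⇒ V=6.5440 continue  boundary S*=-
step 1: (k=1,j=0): S=102.0524, (K−S)⁺=21.6276, hold=24.3956 ⇒ V=24.3956 continue | (k=1,j=1): S=124.8122, (K−S)⁺=0.0000, hold=11.7462 ⇒ V=11.7462 continue  boundary S*=-
step 0: (k=0,j=0): S=112.8600, (K−S)⁺=10.8200, hold=18.0985 ⇒ V=18.0985 continue  boundary S*=-

price = 18.0985
boundary = - - - 83.4429 75.4523 83.4429 92.2797 102.0524 92.2797
tree:
18.0985
24.3956 11.7462
31.8656 16.8816 6.5440
40.2371 23.4778 10.2126 2.8141
48.2277 31.4209 15.4698 4.8736 0.7139
55.4531 40.2371 22.5719 8.2695 1.4122 0.0000
61.9866 48.2277 31.4003 13.6459 2.7937 0.0000 0.0000
67.8944 55.4531 40.2371 21.6276 5.5266 0.0000 0.0000 0.0000
73.2365 61.9866 48.2277 31.4003 10.9328 0.0000 0.0000 0.0000 0.0000
78.0670 67.8944 55.4531 40.2371 21.6276 0.0000 0.0000 0.0000 0.0000 0.0000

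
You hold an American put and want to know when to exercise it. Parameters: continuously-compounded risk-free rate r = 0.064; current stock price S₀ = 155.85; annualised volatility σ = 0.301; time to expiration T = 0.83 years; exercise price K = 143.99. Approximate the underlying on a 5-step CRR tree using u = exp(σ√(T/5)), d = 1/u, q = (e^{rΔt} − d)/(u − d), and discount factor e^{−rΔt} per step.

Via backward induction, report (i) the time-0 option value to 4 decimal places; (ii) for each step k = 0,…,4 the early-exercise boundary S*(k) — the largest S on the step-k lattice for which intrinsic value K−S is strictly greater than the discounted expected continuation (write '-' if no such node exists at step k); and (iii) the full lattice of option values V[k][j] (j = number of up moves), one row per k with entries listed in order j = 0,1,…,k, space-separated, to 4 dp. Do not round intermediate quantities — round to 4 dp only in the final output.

Δt=0.16600, u=1.13047, d=0.88458, q=0.51282, disc=e^(-rΔt)=0.98943
k=5 terminal: V=max(K-S,0) → 59.5779 36.1138 6.1274 0.0000 0.0000 0.0000
k=4: j=0 S=95.4256 intr=48.5644 cont=47.0427 V=48.5644[EX]; j=1 S=121.9512 intr=22.0388 cont=20.5172 V=22.0388[EX]; j=2 S=155.8500 intr=0.0000 cont=2.9536 V=2.9536[hold]; j=3 S=199.1717 intr=0.0000 cont=0.0000 V=0.0000[hold]; j=4 S=254.5356 intr=0.0000 cont=0.0000 V=0.0000[hold]  S*(4)=121.9512
k=3: j=0 S=107.8762 intr=36.1138 cont=34.5922 V=36.1138[EX]; j=1 S=137.8626 intr=6.1274 cont=12.1222 V=12.1222[hold]; j=2 S=176.1843 intr=0.0000 cont=1.4238 V=1.4238[hold]; j=3 S=225.1584 intr=0.0000 cont=0.0000 V=0.0000[hold]  S*(3)=107.8762
k=2: j=0 S=121.9512 intr=22.0388 cont=23.5589 V=23.5589[hold]; j=1 S=155.8500 intr=0.0000 cont=6.5657 V=6.5657[hold]; j=2 S=199.1717 intr=0.0000 cont=0.6863 V=0.6863[hold]  S*(2)=-
k=1: j=0 S=137.8626 intr=6.1274 cont=14.6877 V=14.6877[hold]; j=1 S=176.1843 intr=0.0000 cont=3.5131 V=3.5131[hold]  S*(1)=-
k=0: j=0 S=155.8500 intr=0.0000 cont=8.8625 V=8.8625[hold]  S*(0)=-

price = 8.8625
boundary = - - - 107.8762 121.9512
tree:
8.8625
14.6877 3.5131
23.5589 6.5657 0.6863
36.1138 12.1222 1.4238 0.0000
48.5644 22.0388 2.9536 0.0000 0.0000
59.5779 36.1138 6.1274 0.0000 0.0000 0.0000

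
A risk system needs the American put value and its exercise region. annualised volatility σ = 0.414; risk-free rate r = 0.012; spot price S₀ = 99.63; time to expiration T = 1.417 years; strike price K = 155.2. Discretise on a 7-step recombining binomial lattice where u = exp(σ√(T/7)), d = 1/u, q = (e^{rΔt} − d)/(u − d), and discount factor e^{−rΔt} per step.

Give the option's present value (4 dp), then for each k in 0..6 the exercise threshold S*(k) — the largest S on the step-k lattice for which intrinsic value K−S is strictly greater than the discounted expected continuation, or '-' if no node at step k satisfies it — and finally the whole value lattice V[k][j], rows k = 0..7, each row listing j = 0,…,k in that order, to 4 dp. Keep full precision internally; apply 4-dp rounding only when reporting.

price = 60.4281
boundary = - - 68.6437 56.9778 68.6437 82.6981 99.6300
tree:
60.4281
73.4941 45.4129
86.5563 58.5523 30.2321
98.2222 72.6803 42.2806 16.2513
107.9055 86.5563 56.7790 25.4883 5.4962
115.9431 98.2222 72.5019 38.6261 10.2041 0.0000
122.6147 107.9055 86.5563 55.5700 18.9444 0.0000 0.0000
128.1525 115.9431 98.2222 72.5019 35.1714 0.0000 0.0000 0.0000

Δt=0.20243  u=1.20474  d=0.83005  q=0.46006  discount=0.99757
step 7 (expiry): payoffs max(K−S,0) = 128.1525 115.9431 98.2222 72.5019 35.1714 0.0000 0.0000 0.0000
step 6: (k=6,j=0): S=32.5853, (K−S)⁺=122.6147, hold=122.2382 ⇒ V=122.6147 exercise | (k=6,j=1): S=47.2945, (K−S)⁺=107.9055, hold=107.5289 ⇒ V=107.9055 exercise | (k=6,j=2): S=68.6437, (K−S)⁺=86.5563, hold=86.1798 ⇒ V=86.5563 exercise | (k=6,j=3): S=99.6300, (K−S)⁺=55.5700, hold=55.1935 ⇒ V=55.5700 exercise | (k=6,j=4): S=144.6038, (K−S)⁺=10.5962, hold=18.9444 ⇒ V=18.9444 continue | (k=6,j=5): S=209.8791, (K−S)⁺=0.0000, hold=0.0000 ⇒ V=0.0000 continue | (k=6,j=6): S=304.6203, (K−S)⁺=0.0000, hold=0.0000 ⇒ V=0.0000 continue  boundary S*=99.6300
step 5: (k=5,j=0): S=39.2569, (K−S)⁺=115.9431, hold=115.5665 ⇒ V=115.9431 exercise | (k=5,j=1): S=56.9778, (K−S)⁺=98.2222, hold=97.8456 ⇒ V=98.2222 exercise | (k=5,j=2): S=82.6981, (K−S)⁺=72.5019, hold=72.1254 ⇒ V=72.5019 exercise | (k=5,j=3): S=120.0286, (K−S)⁺=35.1714, hold=38.6261 ⇒ V=38.6261 continue | (k=5,j=4): S=174.2106, (K−S)⁺=0.0000, hold=10.2041 ⇒ V=10.2041 continue | (k=5,j=5): S=252.8507, (K−S)⁺=0.0000, hold=0.0000 ⇒ V=0.0000 continue  boundary S*=82.6981
step 4: (k=4,j=0): S=47.2945, (K−S)⁺=107.9055, hold=107.5289 ⇒ V=107.9055 exercise | (k=4,j=1): S=68.6437, (K−S)⁺=86.5563, hold=86.1798 ⇒ V=86.5563 exercise | (k=4,j=2): S=99.6300, (K−S)⁺=55.5700, hold=56.7790 ⇒ V=56.7790 continue | (k=4,j=3): S=144.6038, (K−S)⁺=10.5962, hold=25.4883 ⇒ V=25.4883 continue | (k=4,j=4): S=209.8791, (K−S)⁺=0.0000, hold=5.4962 ⇒ V=5.4962 continue  boundary S*=68.6437
step 3: (k=3,j=0): S=56.9778, (K−S)⁺=98.2222, hold=97.8456 ⇒ V=98.2222 exercise | (k=3,j=1): S=82.6981, (K−S)⁺=72.5019, hold=72.6803 ⇒ V=72.6803 continue | (k=3,j=2): S=120.0286, (K−S)⁺=35.1714, hold=42.2806 ⇒ V=42.2806 continue | (k=3,j=3): S=174.2106, (K−S)⁺=0.0000, hold=16.2513 ⇒ V=16.2513 continue  boundary S*=56.9778
step 2: (k=2,j=0): S=68.6437, (K−S)⁺=86.5563, hold=86.2616 ⇒ V=86.5563 exercise | (k=2,j=1): S=99.6300, (K−S)⁺=55.5700, hold=58.5523 ⇒ V=58.5523 continue | (k=2,j=2): S=144.6038, (K−S)⁺=10.5962, hold=30.2321 ⇒ V=30.2321 continue  boundary S*=68.6437
step 1: (k=1,j=0): S=82.6981, (K−S)⁺=72.5019, hold=73.4941 ⇒ V=73.4941 continue | (k=1,j=1): S=120.0286, (K−S)⁺=35.1714, hold=45.4129 ⇒ V=45.4129 continue  boundary S*=-
step 0: (k=0,j=0): S=99.6300, (K−S)⁺=55.5700, hold=60.4281 ⇒ V=60.4281 continue  boundary S*=-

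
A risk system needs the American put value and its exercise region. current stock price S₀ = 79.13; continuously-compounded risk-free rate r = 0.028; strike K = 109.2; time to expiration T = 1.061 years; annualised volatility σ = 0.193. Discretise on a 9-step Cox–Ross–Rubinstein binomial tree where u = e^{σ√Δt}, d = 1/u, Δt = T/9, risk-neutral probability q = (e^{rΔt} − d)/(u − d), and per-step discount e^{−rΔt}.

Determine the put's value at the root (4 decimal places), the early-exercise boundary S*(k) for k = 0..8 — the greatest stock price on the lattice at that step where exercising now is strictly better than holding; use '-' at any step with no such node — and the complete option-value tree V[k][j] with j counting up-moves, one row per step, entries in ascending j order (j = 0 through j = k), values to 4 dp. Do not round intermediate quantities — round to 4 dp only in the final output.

Δt=0.11789, u=1.06851, d=0.93588, q=0.50837, disc=e^(-rΔt)=0.99670
k=9 terminal: V=max(K-S,0) → 65.6158 59.4392 52.3873 44.3360 35.1437 24.6487 12.6664 0.0000 0.0000 0.0000
k=8: j=0 S=46.5702 intr=62.6298 cont=62.2700 V=62.6298[EX]; j=1 S=53.1699 intr=56.0301 cont=55.6702 V=56.0301[EX]; j=2 S=60.7050 intr=48.4950 cont=48.1351 V=48.4950[EX]; j=3 S=69.3079 intr=39.8921 cont=39.5322 V=39.8921[EX]; j=4 S=79.1300 intr=30.0700 cont=29.7101 V=30.0700[EX]; j=5 S=90.3440 intr=18.8560 cont=18.4961 V=18.8560[EX]; j=6 S=103.1473 intr=6.0527 cont=6.2067 V=6.2067[hold]; j=7 S=117.7650 intr=0.0000 cont=0.0000 V=0.0000[hold]; j=8 S=134.4542 intr=0.0000 cont=0.0000 V=0.0000[hold]  S*(8)=90.3440
k=7: j=0 S=49.7608 intr=59.4392 cont=59.0794 V=59.4392[EX]; j=1 S=56.8127 intr=52.3873 cont=52.0274 V=52.3873[EX]; j=2 S=64.8640 intr=44.3360 cont=43.9761 V=44.3360[EX]; j=3 S=74.0563 intr=35.1437 cont=34.7838 V=35.1437[EX]; j=4 S=84.5513 intr=24.6487 cont=24.2888 V=24.6487[EX]; j=5 S=96.5336 intr=12.6664 cont=12.3845 V=12.6664[EX]; j=6 S=110.2140 intr=0.0000 cont=3.0413 V=3.0413[hold]; j=7 S=125.8332 intr=0.0000 cont=0.0000 V=0.0000[hold]  S*(7)=96.5336
k=6: j=0 S=53.1699 intr=56.0301 cont=55.6702 V=56.0301[EX]; j=1 S=60.7050 intr=48.4950 cont=48.1351 V=48.4950[EX]; j=2 S=69.3079 intr=39.8921 cont=39.5322 V=39.8921[EX]; j=3 S=79.1300 intr=30.0700 cont=29.7101 V=30.0700[EX]; j=4 S=90.3440 intr=18.8560 cont=18.4961 V=18.8560[EX]; j=5 S=103.1473 intr=6.0527 cont=7.7477 V=7.7477[hold]; j=6 S=117.7650 intr=0.0000 cont=1.4903 V=1.4903[hold]  S*(6)=90.3440
k=5: j=0 S=56.8127 intr=52.3873 cont=52.0274 V=52.3873[EX]; j=1 S=64.8640 intr=44.3360 cont=43.9761 V=44.3360[EX]; j=2 S=74.0563 intr=35.1437 cont=34.7838 V=35.1437[EX]; j=3 S=84.5513 intr=24.6487 cont=24.2888 V=24.6487[EX]; j=4 S=96.5336 intr=12.6664 cont=13.1653 V=13.1653[hold]; j=5 S=110.2140 intr=0.0000 cont=4.5516 V=4.5516[hold]  S*(5)=84.5513
k=4: j=0 S=60.7050 intr=48.4950 cont=48.1351 V=48.4950[EX]; j=1 S=69.3079 intr=39.8921 cont=39.5322 V=39.8921[EX]; j=2 S=79.1300 intr=30.0700 cont=29.7101 V=30.0700[EX]; j=3 S=90.3440 intr=18.8560 cont=18.7489 V=18.8560[EX]; j=4 S=103.1473 intr=6.0527 cont=8.7574 V=8.7574[hold]  S*(4)=90.3440
k=3: j=0 S=64.8640 intr=44.3360 cont=43.9761 V=44.3360[EX]; j=1 S=74.0563 intr=35.1437 cont=34.7838 V=35.1437[EX]; j=2 S=84.5513 intr=24.6487 cont=24.2888 V=24.6487[EX]; j=3 S=96.5336 intr=12.6664 cont=13.6770 V=13.6770[hold]  S*(3)=84.5513
k=2: j=0 S=69.3079 intr=39.8921 cont=39.5322 V=39.8921[EX]; j=1 S=79.1300 intr=30.0700 cont=29.7101 V=30.0700[EX]; j=2 S=90.3440 intr=18.8560 cont=19.0082 V=19.0082[hold]  S*(2)=79.1300
k=1: j=0 S=74.0563 intr=35.1437 cont=34.7838 V=35.1437[EX]; j=1 S=84.5513 intr=24.6487 cont=24.3659 V=24.6487[EX]  S*(1)=84.5513
k=0: j=0 S=79.1300 intr=30.0700 cont=29.7101 V=30.0700[EX]  S*(0)=79.1300

price = 30.0700
boundary = 79.1300 84.5513 79.1300 84.5513 90.3440 84.5513 90.3440 96.5336 90.3440
tree:
30.0700
35.1437 24.6487
39.8921 30.0700 19.0082
44.3360 35.1437 24.6487 13.6770
48.4950 39.8921 30.0700 18.8560 8.7574
52.3873 44.3360 35.1437 24.6487 13.1653 4.5516
56.0301 48.4950 39.8921 30.0700 18.8560 7.7477 1.4903
59.4392 52.3873 44.3360 35.1437 24.6487 12.6664 3.0413 0.0000
62.6298 56.0301 48.4950 39.8921 30.0700 18.8560 6.2067 0.0000 0.0000
65.6158 59.4392 52.3873 44.3360 35.1437 24.6487 12.6664 0.0000 0.0000 0.0000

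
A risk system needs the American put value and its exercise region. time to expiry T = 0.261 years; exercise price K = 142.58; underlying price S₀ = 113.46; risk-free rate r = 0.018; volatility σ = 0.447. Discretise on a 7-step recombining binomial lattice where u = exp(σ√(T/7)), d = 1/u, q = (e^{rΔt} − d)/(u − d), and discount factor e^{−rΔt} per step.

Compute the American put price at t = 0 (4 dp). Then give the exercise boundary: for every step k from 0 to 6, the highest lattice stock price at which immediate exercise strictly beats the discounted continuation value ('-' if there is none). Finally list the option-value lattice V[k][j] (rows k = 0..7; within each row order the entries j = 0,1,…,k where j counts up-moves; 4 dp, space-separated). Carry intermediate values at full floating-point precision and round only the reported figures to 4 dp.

price = 31.1276
boundary = - - 95.4711 87.5762 95.4711 104.0776 113.4600
tree:
31.1276
38.9455 22.7799
47.1089 30.2378 14.8069
55.0038 38.5659 21.3413 7.8141
62.2457 47.1089 29.4503 12.6675 2.6157
68.8888 55.0038 38.5024 19.7755 5.0561 0.0000
74.9826 62.2457 47.1089 29.1200 9.7734 0.0000 0.0000
80.5725 68.8888 55.0038 38.5024 18.8918 0.0000 0.0000 0.0000

Δt=0.03729  u=1.09015  d=0.91731  q=0.48232  discount=0.99933
step 7 (expiry): payoffs max(K−S,0) = 80.5725 68.8888 55.0038 38.5024 18.8918 0.0000 0.0000 0.0000
step 6: (k=6,j=0): S=67.5974, (K−S)⁺=74.9826, hold=74.8870 ⇒ V=74.9826 exercise | (k=6,j=1): S=80.3343, (K−S)⁺=62.2457, hold=62.1501 ⇒ V=62.2457 exercise | (k=6,j=2): S=95.4711, (K−S)⁺=47.1089, hold=47.0133 ⇒ V=47.1089 exercise | (k=6,j=3): S=113.4600, (K−S)⁺=29.1200, hold=29.0243 ⇒ V=29.1200 exercise | (k=6,j=4): S=134.8384, (K−S)⁺=7.7416, hold=9.7734 ⇒ V=9.7734 continue | (k=6,j=5): S=160.2451, (K−S)⁺=0.0000, hold=0.0000 ⇒ V=0.0000 continue | (k=6,j=6): S=190.4389, (K−S)⁺=0.0000, hold=0.0000 ⇒ V=0.0000 continue  boundary S*=113.4600
step 5: (k=5,j=0): S=73.6912, (K−S)⁺=68.8888, hold=68.7932 ⇒ V=68.8888 exercise | (k=5,j=1): S=87.5762, (K−S)⁺=55.0038, hold=54.9081 ⇒ V=55.0038 exercise | (k=5,j=2): S=104.0776, (K−S)⁺=38.5024, hold=38.4067 ⇒ V=38.5024 exercise | (k=5,j=3): S=123.6882, (K−S)⁺=18.8918, hold=19.7755 ⇒ V=19.7755 continue | (k=5,j=4): S=146.9939, (K−S)⁺=0.0000, hold=5.0561 ⇒ V=5.0561 continue | (k=5,j=5): S=174.6909, (K−S)⁺=0.0000, hold=0.0000 ⇒ V=0.0000 continue  boundary S*=104.0776
step 4: (k=4,j=0): S=80.3343, (K−S)⁺=62.2457, hold=62.1501 ⇒ V=62.2457 exercise | (k=4,j=1): S=95.4711, (K−S)⁺=47.1089, hold=47.0133 ⇒ V=47.1089 exercise | (k=4,j=2): S=113.4600, (K−S)⁺=29.1200, hold=29.4503 ⇒ V=29.4503 continue | (k=4,j=3): S=134.8384, (K−S)⁺=7.7416, hold=12.6675 ⇒ V=12.6675 continue | (k=4,j=4): S=160.2451, (K−S)⁺=0.0000, hold=2.6157 ⇒ V=2.6157 continue  boundary S*=95.4711
step 3: (k=3,j=0): S=87.5762, (K−S)⁺=55.0038, hold=54.9081 ⇒ V=55.0038 exercise | (k=3,j=1): S=104.0776, (K−S)⁺=38.5024, hold=38.5659 ⇒ V=38.5659 continue | (k=3,j=2): S=123.6882, (K−S)⁺=18.8918, hold=21.3413 ⇒ V=21.3413 continue | (k=3,j=3): S=146.9939, (K−S)⁺=0.0000, hold=7.8141 ⇒ V=7.8141 continue  boundary S*=87.5762
step 2: (k=2,j=0): S=95.4711, (K−S)⁺=47.1089, hold=47.0439 ⇒ V=47.1089 exercise | (k=2,j=1): S=113.4600, (K−S)⁺=29.1200, hold=30.2378 ⇒ V=30.2378 continue | (k=2,j=2): S=134.8384, (K−S)⁺=7.7416, hold=14.8069 ⇒ V=14.8069 continue  boundary S*=95.4711
step 1: (k=1,j=0): S=104.0776, (K−S)⁺=38.5024, hold=38.9455 ⇒ V=38.9455 continue | (k=1,j=1): S=123.6882, (K−S)⁺=18.8918, hold=22.7799 ⇒ V=22.7799 continue  boundary S*=-
step 0: (k=0,j=0): S=113.4600, (K−S)⁺=29.1200, hold=31.1276 ⇒ V=31.1276 continue  boundary S*=-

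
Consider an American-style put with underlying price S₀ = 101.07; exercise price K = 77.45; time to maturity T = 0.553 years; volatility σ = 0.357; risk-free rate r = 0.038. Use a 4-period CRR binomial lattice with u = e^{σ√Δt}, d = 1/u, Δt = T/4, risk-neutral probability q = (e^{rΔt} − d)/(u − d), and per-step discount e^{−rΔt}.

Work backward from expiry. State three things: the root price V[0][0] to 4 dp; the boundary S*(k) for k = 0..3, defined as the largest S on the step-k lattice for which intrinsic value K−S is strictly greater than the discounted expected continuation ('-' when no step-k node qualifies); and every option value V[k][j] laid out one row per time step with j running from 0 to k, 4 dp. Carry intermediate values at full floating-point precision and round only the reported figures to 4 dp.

params: Δt=0.13825 u=1.14195 d=0.87569 q=0.48665 e^(-rΔt)=0.99476
t_4 payoffs: 18.0167 0.0000 0.0000 0.0000 0.0000
t_3: node(3,0) S=67.8700 payoff=9.5800 vs cont=9.2005 → 9.5800 [stop]  node(3,1) S=88.5063 payoff=0.0000 vs cont=0.0000 → 0.0000 [wait]  node(3,2) S=115.4172 payoff=0.0000 vs cont=0.0000 → 0.0000 [wait]  node(3,3) S=150.5104 payoff=0.0000 vs cont=0.0000 → 0.0000 [wait]  ⇒ S*(3)=67.8700
t_2: node(2,0) S=77.5043 payoff=0.0000 vs cont=4.8922 → 4.8922 [wait]  node(2,1) S=101.0700 payoff=0.0000 vs cont=0.0000 → 0.0000 [wait]  node(2,2) S=131.8009 payoff=0.0000 vs cont=0.0000 → 0.0000 [wait]  ⇒ S*(2)=-
t_1: node(1,0) S=88.5063 payoff=0.0000 vs cont=2.4982 → 2.4982 [wait]  node(1,1) S=115.4172 payoff=0.0000 vs cont=0.0000 → 0.0000 [wait]  ⇒ S*(1)=-
t_0: node(0,0) S=101.0700 payoff=0.0000 vs cont=1.2758 → 1.2758 [wait]  ⇒ S*(0)=-

price = 1.2758
boundary = - - - 67.8700
tree:
1.2758
2.4982 0.0000
4.8922 0.0000 0.0000
9.5800 0.0000 0.0000 0.0000
18.0167 0.0000 0.0000 0.0000 0.0000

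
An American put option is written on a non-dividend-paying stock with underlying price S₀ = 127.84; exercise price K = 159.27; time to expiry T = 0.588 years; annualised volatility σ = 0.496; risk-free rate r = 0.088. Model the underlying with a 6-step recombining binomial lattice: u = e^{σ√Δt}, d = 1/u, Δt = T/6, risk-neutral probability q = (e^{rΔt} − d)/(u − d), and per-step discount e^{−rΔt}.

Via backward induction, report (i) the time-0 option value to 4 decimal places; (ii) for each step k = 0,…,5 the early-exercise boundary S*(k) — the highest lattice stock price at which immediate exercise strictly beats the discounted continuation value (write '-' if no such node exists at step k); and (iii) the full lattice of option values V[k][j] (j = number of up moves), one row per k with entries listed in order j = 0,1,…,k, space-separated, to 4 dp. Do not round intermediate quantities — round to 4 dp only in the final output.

price = 37.0454
boundary = - - 93.7128 109.4543 93.7128 109.4543
tree:
37.0454
50.2881 23.8652
65.5572 35.2252 12.4186
79.0348 49.8157 20.6045 4.0858
90.5741 65.5572 32.9548 8.0655 0.0000
100.4538 79.0348 49.8157 15.9216 0.0000 0.0000
108.9127 90.5741 65.5572 31.4300 0.0000 0.0000 0.0000

Δt=0.09800  u=1.16798  d=0.85618  q=0.48904  discount=0.99141
step 6 (expiry): payoffs max(K−S,0) = 108.9127 90.5741 65.5572 31.4300 0.0000 0.0000 0.0000
step 5: (k=5,j=0): S=58.8162, (K−S)⁺=100.4538, hold=99.0862 ⇒ V=100.4538 exercise | (k=5,j=1): S=80.2352, (K−S)⁺=79.0348, hold=77.6672 ⇒ V=79.0348 exercise | (k=5,j=2): S=109.4543, (K−S)⁺=49.8157, hold=48.4481 ⇒ V=49.8157 exercise | (k=5,j=3): S=149.3141, (K−S)⁺=9.9559, hold=15.9216 ⇒ V=15.9216 continue | (k=5,j=4): S=203.6896, (K−S)⁺=0.0000, hold=0.0000 ⇒ V=0.0000 continue | (k=5,j=5): S=277.8669, (K−S)⁺=0.0000, hold=0.0000 ⇒ V=0.0000 continue  boundary S*=109.4543
step 4: (k=4,j=0): S=68.6959, (K−S)⁺=90.5741, hold=89.2065 ⇒ V=90.5741 exercise | (k=4,j=1): S=93.7128, (K−S)⁺=65.5572, hold=64.1896 ⇒ V=65.5572 exercise | (k=4,j=2): S=127.8400, (K−S)⁺=31.4300, hold=32.9548 ⇒ V=32.9548 continue | (k=4,j=3): S=174.3953, (K−S)⁺=0.0000, hold=8.0655 ⇒ V=8.0655 continue | (k=4,j=4): S=237.9046, (K−S)⁺=0.0000, hold=0.0000 ⇒ V=0.0000 continue  boundary S*=93.7128
step 3: (k=3,j=0): S=80.2352, (K−S)⁺=79.0348, hold=77.6672 ⇒ V=79.0348 exercise | (k=3,j=1): S=109.4543, (K−S)⁺=49.8157, hold=49.1873 ⇒ V=49.8157 exercise | (k=3,j=2): S=149.3141, (K−S)⁺=9.9559, hold=20.6045 ⇒ V=20.6045 continue | (k=3,j=3): S=203.6896, (K−S)⁺=0.0000, hold=4.0858 ⇒ V=4.0858 continue  boundary S*=109.4543
step 2: (k=2,j=0): S=93.7128, (K−S)⁺=65.5572, hold=64.1896 ⇒ V=65.5572 exercise | (k=2,j=1): S=127.8400, (K−S)⁺=31.4300, hold=35.2252 ⇒ V=35.2252 continue | (k=2,j=2): S=174.3953, (K−S)⁺=0.0000, hold=12.4186 ⇒ V=12.4186 continue  boundary S*=93.7128
step 1: (k=1,j=0): S=109.4543, (K−S)⁺=49.8157, hold=50.2881 ⇒ V=50.2881 continue | (k=1,j=1): S=149.3141, (K−S)⁺=9.9559, hold=23.8652 ⇒ V=23.8652 continue  boundary S*=-
step 0: (k=0,j=0): S=127.8400, (K−S)⁺=31.4300, hold=37.0454 ⇒ V=37.0454 continue  boundary S*=-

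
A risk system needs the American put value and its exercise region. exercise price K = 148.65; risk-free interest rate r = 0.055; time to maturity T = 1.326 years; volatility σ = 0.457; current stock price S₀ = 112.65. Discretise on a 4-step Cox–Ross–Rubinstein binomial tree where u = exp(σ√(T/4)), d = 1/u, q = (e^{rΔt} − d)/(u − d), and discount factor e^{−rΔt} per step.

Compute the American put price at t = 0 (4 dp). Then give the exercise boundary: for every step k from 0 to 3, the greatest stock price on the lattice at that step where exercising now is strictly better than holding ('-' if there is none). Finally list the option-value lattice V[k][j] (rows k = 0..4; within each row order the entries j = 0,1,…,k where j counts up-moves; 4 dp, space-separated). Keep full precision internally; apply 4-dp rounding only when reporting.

price = 44.2695
boundary = - 86.5882 66.5558 86.5882
tree:
44.2695
62.0618 25.8743
82.0942 40.9944 9.7812
97.4920 62.0618 18.7650 0.0000
109.3275 82.0942 36.0000 0.0000 0.0000

Δt=0.33150  u=1.30099  d=0.76865  q=0.46916  discount=0.98193
step 4 (expiry): payoffs max(K−S,0) = 109.3275 82.0942 36.0000 0.0000 0.0000
step 3: (k=3,j=0): S=51.1580, (K−S)⁺=97.4920, hold=94.8063 ⇒ V=97.4920 exercise | (k=3,j=1): S=86.5882, (K−S)⁺=62.0618, hold=59.3761 ⇒ V=62.0618 exercise | (k=3,j=2): S=146.5561, (K−S)⁺=2.0939, hold=18.7650 ⇒ V=18.7650 continue | (k=3,j=3): S=248.0557, (K−S)⁺=0.0000, hold=0.0000 ⇒ V=0.0000 continue  boundary S*=86.5882
step 2: (k=2,j=0): S=66.5558, (K−S)⁺=82.0942, hold=79.4085 ⇒ V=82.0942 exercise | (k=2,j=1): S=112.6500, (K−S)⁺=36.0000, hold=40.9944 ⇒ V=40.9944 continue | (k=2,j=2): S=190.6674, (K−S)⁺=0.0000, hold=9.7812 ⇒ V=9.7812 continue  boundary S*=66.5558
step 1: (k=1,j=0): S=86.5882, (K−S)⁺=62.0618, hold=61.6770 ⇒ V=62.0618 exercise | (k=1,j=1): S=146.5561, (K−S)⁺=2.0939, hold=25.8743 ⇒ V=25.8743 continue  boundary S*=86.5882
step 0: (k=0,j=0): S=112.6500, (K−S)⁺=36.0000, hold=44.2695 ⇒ V=44.2695 continue  boundary S*=-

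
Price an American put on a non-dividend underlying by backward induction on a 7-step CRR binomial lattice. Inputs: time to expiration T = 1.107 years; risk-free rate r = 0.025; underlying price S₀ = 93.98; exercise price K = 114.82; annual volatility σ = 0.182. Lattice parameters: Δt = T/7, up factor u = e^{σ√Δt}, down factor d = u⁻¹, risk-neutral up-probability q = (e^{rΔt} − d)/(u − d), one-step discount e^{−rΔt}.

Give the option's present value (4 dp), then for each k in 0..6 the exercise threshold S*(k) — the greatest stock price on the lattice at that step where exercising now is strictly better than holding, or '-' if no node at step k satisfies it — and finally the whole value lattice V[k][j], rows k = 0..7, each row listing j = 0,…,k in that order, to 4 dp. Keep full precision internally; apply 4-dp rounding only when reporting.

Δt=0.15814  u=1.07506  d=0.93018  q=0.50926  discount=0.99605
step 7 (expiry): payoffs max(K−S,0) = 58.1951 49.3756 39.1824 27.4016 13.7859 0.0000 0.0000 0.0000
step 6: (k=6,j=0): S=60.8751, (K−S)⁺=53.9449, hold=53.4918 ⇒ V=53.9449 exercise | (k=6,j=1): S=70.3566, (K−S)⁺=44.4634, hold=44.0103 ⇒ V=44.4634 exercise | (k=6,j=2): S=81.3149, (K−S)⁺=33.5051, hold=33.0520 ⇒ V=33.5051 exercise | (k=6,j=3): S=93.9800, (K−S)⁺=20.8400, hold=20.3869 ⇒ V=20.8400 exercise | (k=6,j=4): S=108.6177, (K−S)⁺=6.2023, hold=6.7386 ⇒ V=6.7386 continue | (k=6,j=5): S=125.5353, (K−S)⁺=0.0000, hold=0.0000 ⇒ V=0.0000 continue | (k=6,j=6): S=145.0879, (K−S)⁺=0.0000, hold=0.0000 ⇒ V=0.0000 continue  boundary S*=93.9800
step 5: (k=5,j=0): S=65.4444, (K−S)⁺=49.3756, hold=48.9226 ⇒ V=49.3756 exercise | (k=5,j=1): S=75.6376, (K−S)⁺=39.1824, hold=38.7294 ⇒ V=39.1824 exercise | (k=5,j=2): S=87.4184, (K−S)⁺=27.4016, hold=26.9486 ⇒ V=27.4016 exercise | (k=5,j=3): S=101.0341, (K−S)⁺=13.7859, hold=13.6049 ⇒ V=13.7859 exercise | (k=5,j=4): S=116.7705, (K−S)⁺=0.0000, hold=3.2939 ⇒ V=3.2939 continue | (k=5,j=5): S=134.9580, (K−S)⁺=0.0000, hold=0.0000 ⇒ V=0.0000 continue  boundary S*=101.0341
step 4: (k=4,j=0): S=70.3566, (K−S)⁺=44.4634, hold=44.0103 ⇒ V=44.4634 exercise | (k=4,j=1): S=81.3149, (K−S)⁺=33.5051, hold=33.0520 ⇒ V=33.5051 exercise | (k=4,j=2): S=93.9800, (K−S)⁺=20.8400, hold=20.3869 ⇒ V=20.8400 exercise | (k=4,j=3): S=108.6177, (K−S)⁺=6.2023, hold=8.4095 ⇒ V=8.4095 continue | (k=4,j=4): S=125.5353, (K−S)⁺=0.0000, hold=1.6101 ⇒ V=1.6101 continue  boundary S*=93.9800
step 3: (k=3,j=0): S=75.6376, (K−S)⁺=39.1824, hold=38.7294 ⇒ V=39.1824 exercise | (k=3,j=1): S=87.4184, (K−S)⁺=27.4016, hold=26.9486 ⇒ V=27.4016 exercise | (k=3,j=2): S=101.0341, (K−S)⁺=13.7859, hold=14.4524 ⇒ V=14.4524 continue | (k=3,j=3): S=116.7705, (K−S)⁺=0.0000, hold=4.9273 ⇒ V=4.9273 continue  boundary S*=87.4184
step 2: (k=2,j=0): S=81.3149, (K−S)⁺=33.5051, hold=33.0520 ⇒ V=33.5051 exercise | (k=2,j=1): S=93.9800, (K−S)⁺=20.8400, hold=20.7250 ⇒ V=20.8400 exercise | (k=2,j=2): S=108.6177, (K−S)⁺=6.2023, hold=9.5638 ⇒ V=9.5638 continue  boundary S*=93.9800
step 1: (k=1,j=0): S=87.4184, (K−S)⁺=27.4016, hold=26.9486 ⇒ V=27.4016 exercise | (k=1,j=1): S=101.0341, (K−S)⁺=13.7859, hold=15.0380 ⇒ V=15.0380 continue  boundary S*=87.4184
step 0: (k=0,j=0): S=93.9800, (K−S)⁺=20.8400, hold=21.0221 ⇒ V=21.0221 continue  boundary S*=-

price = 21.0221
boundary = - 87.4184 93.9800 87.4184 93.9800 101.0341 93.9800
tree:
21.0221
27.4016 15.0380
33.5051 20.8400 9.5638
39.1824 27.4016 14.4524 4.9273
44.4634 33.5051 20.8400 8.4095 1.6101
49.3756 39.1824 27.4016 13.7859 3.2939 0.0000
53.9449 44.4634 33.5051 20.8400 6.7386 0.0000 0.0000
58.1951 49.3756 39.1824 27.4016 13.7859 0.0000 0.0000 0.0000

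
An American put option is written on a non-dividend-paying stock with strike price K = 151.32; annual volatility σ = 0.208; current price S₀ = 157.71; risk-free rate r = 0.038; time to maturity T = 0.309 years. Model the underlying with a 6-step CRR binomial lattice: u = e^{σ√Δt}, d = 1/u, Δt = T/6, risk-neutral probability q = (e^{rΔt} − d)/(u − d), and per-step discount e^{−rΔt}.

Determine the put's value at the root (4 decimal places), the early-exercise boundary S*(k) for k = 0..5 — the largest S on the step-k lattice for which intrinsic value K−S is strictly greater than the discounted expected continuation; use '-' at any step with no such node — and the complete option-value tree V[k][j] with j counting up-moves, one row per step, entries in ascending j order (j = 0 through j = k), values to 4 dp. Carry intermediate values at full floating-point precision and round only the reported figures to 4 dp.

price = 4.0525
boundary = - - - - 130.5749 136.8862
tree:
4.0525
6.4559 1.7491
9.9583 3.1015 0.4510
14.7488 5.3745 0.9203 0.0000
20.7451 9.0201 1.8777 0.0000 0.0000
26.7654 14.4338 3.8313 0.0000 0.0000 0.0000
32.5081 20.7451 7.8175 0.0000 0.0000 0.0000 0.0000

Δt=0.05150, u=1.04833, d=0.95389, q=0.50894, disc=e^(-rΔt)=0.99804
k=6 terminal: V=max(K-S,0) → 32.5081 20.7451 7.8175 0.0000 0.0000 0.0000 0.0000
k=5: j=0 S=124.5546 intr=26.7654 cont=26.4695 V=26.7654[EX]; j=1 S=136.8862 intr=14.4338 cont=14.1380 V=14.4338[EX]; j=2 S=150.4386 intr=0.8814 cont=3.8313 V=3.8313[hold]; j=3 S=165.3328 intr=0.0000 cont=0.0000 V=0.0000[hold]; j=4 S=181.7016 intr=0.0000 cont=0.0000 V=0.0000[hold]; j=5 S=199.6911 intr=0.0000 cont=0.0000 V=0.0000[hold]  S*(5)=136.8862
k=4: j=0 S=130.5749 intr=20.7451 cont=20.4493 V=20.7451[EX]; j=1 S=143.5025 intr=7.8175 cont=9.0201 V=9.0201[hold]; j=2 S=157.7100 intr=0.0000 cont=1.8777 V=1.8777[hold]; j=3 S=173.3241 intr=0.0000 cont=0.0000 V=0.0000[hold]; j=4 S=190.4841 intr=0.0000 cont=0.0000 V=0.0000[hold]  S*(4)=130.5749
k=3: j=0 S=136.8862 intr=14.4338 cont=14.7488 V=14.7488[hold]; j=1 S=150.4386 intr=0.8814 cont=5.3745 V=5.3745[hold]; j=2 S=165.3328 intr=0.0000 cont=0.9203 V=0.9203[hold]; j=3 S=181.7016 intr=0.0000 cont=0.0000 V=0.0000[hold]  S*(3)=-
k=2: j=0 S=143.5025 intr=7.8175 cont=9.9583 V=9.9583[hold]; j=1 S=157.7100 intr=0.0000 cont=3.1015 V=3.1015[hold]; j=2 S=173.3241 intr=0.0000 cont=0.4510 V=0.4510[hold]  S*(2)=-
k=1: j=0 S=150.4386 intr=0.8814 cont=6.4559 V=6.4559[hold]; j=1 S=165.3328 intr=0.0000 cont=1.7491 V=1.7491[hold]  S*(1)=-
k=0: j=0 S=157.7100 intr=0.0000 cont=4.0525 V=4.0525[hold]  S*(0)=-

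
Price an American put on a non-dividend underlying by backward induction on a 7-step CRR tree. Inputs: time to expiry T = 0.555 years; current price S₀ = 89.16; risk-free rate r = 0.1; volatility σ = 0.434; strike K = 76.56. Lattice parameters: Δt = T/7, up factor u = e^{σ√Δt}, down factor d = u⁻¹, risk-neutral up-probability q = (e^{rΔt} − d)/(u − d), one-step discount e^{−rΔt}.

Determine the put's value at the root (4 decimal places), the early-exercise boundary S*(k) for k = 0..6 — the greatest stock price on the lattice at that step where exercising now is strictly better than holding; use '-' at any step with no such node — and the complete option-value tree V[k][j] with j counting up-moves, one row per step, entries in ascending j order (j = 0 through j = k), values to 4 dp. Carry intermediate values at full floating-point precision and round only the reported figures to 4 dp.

price = 4.1349
boundary = - - - - 54.6864 61.7948 54.6864
tree:
4.1349
6.6088 1.7461
10.2553 3.0957 0.4348
15.3348 5.3785 0.8800 0.0000
21.8736 9.0905 1.7810 0.0000 0.0000
28.1643 14.7652 3.6046 0.0000 0.0000 0.0000
33.7314 21.8736 7.2954 0.0000 0.0000 0.0000 0.0000
38.6581 28.1643 14.7652 0.0000 0.0000 0.0000 0.0000 0.0000

params: Δt=0.07929 u=1.12999 d=0.88497 q=0.50197 e^(-rΔt)=0.99210
t_7 payoffs: 38.6581 28.1643 14.7652 0.0000 0.0000 0.0000 0.0000 0.0000
t_6: node(6,0) S=42.8286 payoff=33.7314 vs cont=33.1268 → 33.7314 [stop]  node(6,1) S=54.6864 payoff=21.8736 vs cont=21.2690 → 21.8736 [stop]  node(6,2) S=69.8272 payoff=6.7328 vs cont=7.2954 → 7.2954 [wait]  node(6,3) S=89.1600 payoff=0.0000 vs cont=0.0000 → 0.0000 [wait]  node(6,4) S=113.8454 payoff=0.0000 vs cont=0.0000 → 0.0000 [wait]  node(6,5) S=145.3654 payoff=0.0000 vs cont=0.0000 → 0.0000 [wait]  node(6,6) S=185.6122 payoff=0.0000 vs cont=0.0000 → 0.0000 [wait]  ⇒ S*(6)=54.6864
t_5: node(5,0) S=48.3957 payoff=28.1643 vs cont=27.5597 → 28.1643 [stop]  node(5,1) S=61.7948 payoff=14.7652 vs cont=14.4408 → 14.7652 [stop]  node(5,2) S=78.9037 payoff=0.0000 vs cont=3.6046 → 3.6046 [wait]  node(5,3) S=100.7495 payoff=0.0000 vs cont=0.0000 → 0.0000 [wait]  node(5,4) S=128.6436 payoff=0.0000 vs cont=0.0000 → 0.0000 [wait]  node(5,5) S=164.2607 payoff=0.0000 vs cont=0.0000 → 0.0000 [wait]  ⇒ S*(5)=61.7948
t_4: node(4,0) S=54.6864 payoff=21.8736 vs cont=21.2690 → 21.8736 [stop]  node(4,1) S=69.8272 payoff=6.7328 vs cont=9.0905 → 9.0905 [wait]  node(4,2) S=89.1600 payoff=0.0000 vs cont=1.7810 → 1.7810 [wait]  node(4,3) S=113.8454 payoff=0.0000 vs cont=0.0000 → 0.0000 [wait]  node(4,4) S=145.3654 payoff=0.0000 vs cont=0.0000 → 0.0000 [wait]  ⇒ S*(4)=54.6864
t_3: node(3,0) S=61.7948 payoff=14.7652 vs cont=15.3348 → 15.3348 [wait]  node(3,1) S=78.9037 payoff=0.0000 vs cont=5.3785 → 5.3785 [wait]  node(3,2) S=100.7495 payoff=0.0000 vs cont=0.8800 → 0.8800 [wait]  node(3,3) S=128.6436 payoff=0.0000 vs cont=0.0000 → 0.0000 [wait]  ⇒ S*(3)=-
t_2: node(2,0) S=69.8272 payoff=6.7328 vs cont=10.2553 → 10.2553 [wait]  node(2,1) S=89.1600 payoff=0.0000 vs cont=3.0957 → 3.0957 [wait]  node(2,2) S=113.8454 payoff=0.0000 vs cont=0.4348 → 0.4348 [wait]  ⇒ S*(2)=-
t_1: node(1,0) S=78.9037 payoff=0.0000 vs cont=6.6088 → 6.6088 [wait]  node(1,1) S=100.7495 payoff=0.0000 vs cont=1.7461 → 1.7461 [wait]  ⇒ S*(1)=-
t_0: node(0,0) S=89.1600 payoff=0.0000 vs cont=4.1349 → 4.1349 [wait]  ⇒ S*(0)=-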